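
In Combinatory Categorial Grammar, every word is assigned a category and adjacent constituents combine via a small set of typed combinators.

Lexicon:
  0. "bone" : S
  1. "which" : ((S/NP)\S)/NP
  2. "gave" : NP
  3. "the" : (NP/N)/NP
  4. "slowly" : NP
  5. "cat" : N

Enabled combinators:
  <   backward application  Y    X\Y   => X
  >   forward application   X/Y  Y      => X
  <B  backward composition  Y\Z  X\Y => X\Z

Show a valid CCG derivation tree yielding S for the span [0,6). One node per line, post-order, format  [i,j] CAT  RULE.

[0,1] S  lex  "bone"
[1,2] ((S/NP)\S)/NP  lex  "which"
[2,3] NP  lex  "gave"
[1,3] (S/NP)\S  >  k=2
[0,3] S/NP  <  k=1
[3,4] (NP/N)/NP  lex  "the"
[4,5] NP  lex  "slowly"
[3,5] NP/N  >  k=4
[5,6] N  lex  "cat"
[3,6] NP  >  k=5
[0,6] S  >  k=3

[0,6] S   >
  [0,3] S/NP   <
    [0,1] "bone" : S
    [1,3] (S/NP)\S   >
      [1,2] "which" : ((S/NP)\S)/NP
      [2,3] "gave" : NP
  [3,6] NP   >
    [3,5] NP/N   >
      [3,4] "the" : (NP/N)/NP
      [4,5] "slowly" : NP
    [5,6] "cat" : N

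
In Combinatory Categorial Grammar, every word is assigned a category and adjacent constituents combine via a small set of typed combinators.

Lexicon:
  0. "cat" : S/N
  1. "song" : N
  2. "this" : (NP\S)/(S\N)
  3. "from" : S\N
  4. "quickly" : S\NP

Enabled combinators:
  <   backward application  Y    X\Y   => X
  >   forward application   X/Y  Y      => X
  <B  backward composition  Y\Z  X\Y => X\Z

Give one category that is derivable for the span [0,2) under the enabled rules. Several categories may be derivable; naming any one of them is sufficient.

[0,5] S   <
  [0,4] NP   <
    [0,2] S   >
      [0,1] "cat" : S/N
      [1,2] "song" : N
    [2,4] NP\S   >
      [2,3] "this" : (NP\S)/(S\N)
      [3,4] "from" : S\N
  [4,5] "quickly" : S\NP

S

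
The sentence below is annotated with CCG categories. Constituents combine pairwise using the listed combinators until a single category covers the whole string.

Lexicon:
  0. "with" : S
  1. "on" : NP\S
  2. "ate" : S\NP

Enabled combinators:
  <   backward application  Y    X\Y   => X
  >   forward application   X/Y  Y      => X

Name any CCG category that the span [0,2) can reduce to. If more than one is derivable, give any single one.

NP

[0,3] S   <
  [0,2] NP   <
    [0,1] "with" : S
    [1,2] "on" : NP\S
  [2,3] "ate" : S\NP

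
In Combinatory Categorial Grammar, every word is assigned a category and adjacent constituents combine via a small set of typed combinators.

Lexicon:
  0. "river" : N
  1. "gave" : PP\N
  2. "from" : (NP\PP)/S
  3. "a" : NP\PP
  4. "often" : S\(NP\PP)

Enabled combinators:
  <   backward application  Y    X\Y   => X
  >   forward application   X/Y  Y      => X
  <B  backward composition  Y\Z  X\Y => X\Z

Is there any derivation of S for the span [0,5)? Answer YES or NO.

NO

N PP\N (NP\PP)/S NP\PP S\(NP\PP)
CKY chart[0,5] = {NP}; S ∉ chart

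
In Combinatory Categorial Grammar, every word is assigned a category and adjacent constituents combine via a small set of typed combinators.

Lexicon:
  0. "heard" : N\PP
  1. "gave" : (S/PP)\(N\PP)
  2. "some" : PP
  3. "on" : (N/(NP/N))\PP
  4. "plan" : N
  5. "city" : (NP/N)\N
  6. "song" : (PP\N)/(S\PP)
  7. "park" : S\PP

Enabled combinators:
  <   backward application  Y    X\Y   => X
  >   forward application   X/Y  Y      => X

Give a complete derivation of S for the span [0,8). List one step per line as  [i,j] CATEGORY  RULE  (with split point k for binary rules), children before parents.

[0,8] S   >
  [0,2] S/PP   <
    [0,1] "heard" : N\PP
    [1,2] "gave" : (S/PP)\(N\PP)
  [2,8] PP   <
    [2,6] N   >
      [2,4] N/(NP/N)   <
        [2,3] "some" : PP
        [3,4] "on" : (N/(NP/N))\PP
      [4,6] NP/N   <
        [4,5] "plan" : N
        [5,6] "city" : (NP/N)\N
    [6,8] PP\N   >
      [6,7] "song" : (PP\N)/(S\PP)
      [7,8] "park" : S\PP

[0,1] N\PP  lex  "heard"
[1,2] (S/PP)\(N\PP)  lex  "gave"
[0,2] S/PP  <  k=1
[2,3] PP  lex  "some"
[3,4] (N/(NP/N))\PP  lex  "on"
[2,4] N/(NP/N)  <  k=3
[4,5] N  lex  "plan"
[5,6] (NP/N)\N  lex  "city"
[4,6] NP/N  <  k=5
[2,6] N  >  k=4
[6,7] (PP\N)/(S\PP)  lex  "song"
[7,8] S\PP  lex  "park"
[6,8] PP\N  >  k=7
[2,8] PP  <  k=6
[0,8] S  >  k=2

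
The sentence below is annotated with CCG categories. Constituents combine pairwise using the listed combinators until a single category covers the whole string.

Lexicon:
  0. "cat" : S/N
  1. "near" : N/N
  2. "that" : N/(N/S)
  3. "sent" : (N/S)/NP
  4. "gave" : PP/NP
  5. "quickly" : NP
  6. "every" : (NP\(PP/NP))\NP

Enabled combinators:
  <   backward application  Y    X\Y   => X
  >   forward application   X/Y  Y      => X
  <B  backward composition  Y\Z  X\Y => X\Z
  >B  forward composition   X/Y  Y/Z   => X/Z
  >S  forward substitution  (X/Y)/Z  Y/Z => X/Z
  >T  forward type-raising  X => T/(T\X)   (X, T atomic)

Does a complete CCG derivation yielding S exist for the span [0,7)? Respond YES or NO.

[0,7] S   >
  [0,1] "cat" : S/N
  [1,7] N   >
    [1,4] N/NP   >B
      [1,2] "near" : N/N
      [2,4] N/NP   >B
        [2,3] "that" : N/(N/S)
        [3,4] "sent" : (N/S)/NP
    [4,7] NP   <
      [4,5] "gave" : PP/NP
      [5,7] NP\(PP/NP)   <
        [5,6] "quickly" : NP
        [6,7] "every" : (NP\(PP/NP))\NP

YES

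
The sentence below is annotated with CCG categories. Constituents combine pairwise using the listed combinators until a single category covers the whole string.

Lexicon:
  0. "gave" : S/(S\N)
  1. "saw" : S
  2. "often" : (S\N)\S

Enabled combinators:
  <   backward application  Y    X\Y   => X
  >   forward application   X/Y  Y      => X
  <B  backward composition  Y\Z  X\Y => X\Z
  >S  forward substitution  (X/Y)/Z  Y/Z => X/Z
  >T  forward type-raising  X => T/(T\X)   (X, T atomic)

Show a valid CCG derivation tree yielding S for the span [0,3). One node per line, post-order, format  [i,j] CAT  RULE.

[0,3] S   >
  [0,1] "gave" : S/(S\N)
  [1,3] S\N   <
    [1,2] "saw" : S
    [2,3] "often" : (S\N)\S

[0,1] S/(S\N)  lex  "gave"
[1,2] S  lex  "saw"
[2,3] (S\N)\S  lex  "often"
[1,3] S\N  <  k=2
[0,3] S  >  k=1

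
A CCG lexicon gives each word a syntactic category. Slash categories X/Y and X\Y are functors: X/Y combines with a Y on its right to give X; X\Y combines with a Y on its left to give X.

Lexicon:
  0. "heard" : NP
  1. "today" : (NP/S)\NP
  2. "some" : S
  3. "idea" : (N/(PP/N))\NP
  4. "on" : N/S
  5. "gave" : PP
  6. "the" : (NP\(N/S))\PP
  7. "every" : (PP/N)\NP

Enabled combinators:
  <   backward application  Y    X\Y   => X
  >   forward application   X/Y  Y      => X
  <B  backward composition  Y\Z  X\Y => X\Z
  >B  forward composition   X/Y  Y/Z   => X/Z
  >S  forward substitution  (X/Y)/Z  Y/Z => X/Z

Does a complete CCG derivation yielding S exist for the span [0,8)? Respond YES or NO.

NP (NP/S)\NP S (N/(PP/N))\NP N/S PP (NP\(N/S))\PP (PP/N)\NP
CKY chart[0,8] = {N}; S ∉ chart

NO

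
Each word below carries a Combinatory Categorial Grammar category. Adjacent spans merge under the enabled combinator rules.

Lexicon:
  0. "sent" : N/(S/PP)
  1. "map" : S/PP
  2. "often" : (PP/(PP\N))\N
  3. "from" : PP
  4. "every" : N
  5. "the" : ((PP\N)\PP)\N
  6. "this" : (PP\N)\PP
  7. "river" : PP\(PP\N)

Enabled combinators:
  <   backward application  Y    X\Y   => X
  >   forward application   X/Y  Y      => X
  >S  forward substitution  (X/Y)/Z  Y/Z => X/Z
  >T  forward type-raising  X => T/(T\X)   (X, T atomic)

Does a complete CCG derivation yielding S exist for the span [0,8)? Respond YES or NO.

N/(S/PP) S/PP (PP/(PP\N))\N PP N ((PP\N)\PP)\N (PP\N)\PP PP\(PP\N)
CKY chart[0,8] = {N/(N\PP), NP/(NP\PP), PP, PP/(PP\PP), S/(S\PP)}; S ∉ chart

NO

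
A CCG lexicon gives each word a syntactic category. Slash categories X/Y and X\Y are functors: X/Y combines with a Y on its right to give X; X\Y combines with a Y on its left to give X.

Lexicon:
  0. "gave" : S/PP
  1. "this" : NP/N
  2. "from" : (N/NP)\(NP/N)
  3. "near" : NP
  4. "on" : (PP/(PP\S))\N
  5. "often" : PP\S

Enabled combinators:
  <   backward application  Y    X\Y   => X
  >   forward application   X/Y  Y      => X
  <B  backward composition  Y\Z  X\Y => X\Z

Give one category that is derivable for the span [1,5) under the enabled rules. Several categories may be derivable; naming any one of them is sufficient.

PP/(PP\S)

[0,6] S   >
  [0,1] "gave" : S/PP
  [1,6] PP   >
    [1,5] PP/(PP\S)   <
      [1,4] N   >
        [1,3] N/NP   <
          [1,2] "this" : NP/N
          [2,3] "from" : (N/NP)\(NP/N)
        [3,4] "near" : NP
      [4,5] "on" : (PP/(PP\S))\N
    [5,6] "often" : PP\S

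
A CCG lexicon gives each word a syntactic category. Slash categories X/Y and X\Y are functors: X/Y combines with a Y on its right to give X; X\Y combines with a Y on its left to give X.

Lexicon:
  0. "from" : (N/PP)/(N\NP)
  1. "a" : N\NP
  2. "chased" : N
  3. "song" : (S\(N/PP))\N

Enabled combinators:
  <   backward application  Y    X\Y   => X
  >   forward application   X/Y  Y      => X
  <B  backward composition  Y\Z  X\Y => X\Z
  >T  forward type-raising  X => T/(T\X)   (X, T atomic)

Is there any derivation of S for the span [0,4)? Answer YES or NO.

[0,4] S   <
  [0,2] N/PP   >
    [0,1] "from" : (N/PP)/(N\NP)
    [1,2] "a" : N\NP
  [2,4] S\(N/PP)   <
    [2,3] "chased" : N
    [3,4] "song" : (S\(N/PP))\N

YES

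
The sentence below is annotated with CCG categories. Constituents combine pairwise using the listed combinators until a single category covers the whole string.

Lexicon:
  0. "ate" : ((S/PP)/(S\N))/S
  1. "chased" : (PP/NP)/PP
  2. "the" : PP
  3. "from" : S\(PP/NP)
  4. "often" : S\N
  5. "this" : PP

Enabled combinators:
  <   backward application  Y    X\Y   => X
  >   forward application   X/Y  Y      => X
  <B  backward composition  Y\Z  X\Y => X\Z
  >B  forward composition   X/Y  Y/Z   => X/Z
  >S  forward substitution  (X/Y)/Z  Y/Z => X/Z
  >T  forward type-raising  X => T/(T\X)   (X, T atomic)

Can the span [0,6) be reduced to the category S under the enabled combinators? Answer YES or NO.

[0,6] S   >
  [0,5] S/PP   >
    [0,4] (S/PP)/(S\N)   >
      [0,1] "ate" : ((S/PP)/(S\N))/S
      [1,4] S   <
        [1,3] PP/NP   >
          [1,2] "chased" : (PP/NP)/PP
          [2,3] "the" : PP
        [3,4] "from" : S\(PP/NP)
    [4,5] "often" : S\N
  [5,6] "this" : PP

YES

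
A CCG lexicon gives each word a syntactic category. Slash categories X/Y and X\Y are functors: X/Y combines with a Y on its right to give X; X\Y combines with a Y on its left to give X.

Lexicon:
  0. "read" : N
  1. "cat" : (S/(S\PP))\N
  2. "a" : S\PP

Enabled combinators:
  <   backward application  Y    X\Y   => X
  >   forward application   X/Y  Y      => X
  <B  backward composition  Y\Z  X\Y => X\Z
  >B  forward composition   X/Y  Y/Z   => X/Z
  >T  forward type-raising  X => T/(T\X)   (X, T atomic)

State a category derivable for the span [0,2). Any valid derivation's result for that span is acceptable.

S/(S\PP)

[0,3] S   >
  [0,2] S/(S\PP)   <
    [0,1] "read" : N
    [1,2] "cat" : (S/(S\PP))\N
  [2,3] "a" : S\PP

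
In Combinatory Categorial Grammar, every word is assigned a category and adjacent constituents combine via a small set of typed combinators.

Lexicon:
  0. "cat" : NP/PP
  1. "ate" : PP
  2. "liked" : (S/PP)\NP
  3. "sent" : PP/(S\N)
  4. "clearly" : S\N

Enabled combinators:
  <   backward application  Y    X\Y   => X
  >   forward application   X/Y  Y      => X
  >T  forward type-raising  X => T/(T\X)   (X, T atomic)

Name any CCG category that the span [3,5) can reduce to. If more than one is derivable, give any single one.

PP

[0,5] S   >
  [0,3] S/PP   <
    [0,2] NP   >
      [0,1] "cat" : NP/PP
      [1,2] "ate" : PP
    [2,3] "liked" : (S/PP)\NP
  [3,5] PP   >
    [3,4] "sent" : PP/(S\N)
    [4,5] "clearly" : S\N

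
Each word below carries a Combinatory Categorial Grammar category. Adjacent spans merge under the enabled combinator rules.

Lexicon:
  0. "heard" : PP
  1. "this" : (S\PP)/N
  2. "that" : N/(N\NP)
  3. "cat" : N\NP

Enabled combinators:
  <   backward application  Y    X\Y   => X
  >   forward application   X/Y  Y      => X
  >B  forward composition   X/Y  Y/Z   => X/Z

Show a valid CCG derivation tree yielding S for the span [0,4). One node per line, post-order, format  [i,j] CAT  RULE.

[0,1] PP  lex  "heard"
[1,2] (S\PP)/N  lex  "this"
[2,3] N/(N\NP)  lex  "that"
[3,4] N\NP  lex  "cat"
[2,4] N  >  k=3
[1,4] S\PP  >  k=2
[0,4] S  <  k=1

[0,4] S   <
  [0,1] "heard" : PP
  [1,4] S\PP   >
    [1,2] "this" : (S\PP)/N
    [2,4] N   >
      [2,3] "that" : N/(N\NP)
      [3,4] "cat" : N\NP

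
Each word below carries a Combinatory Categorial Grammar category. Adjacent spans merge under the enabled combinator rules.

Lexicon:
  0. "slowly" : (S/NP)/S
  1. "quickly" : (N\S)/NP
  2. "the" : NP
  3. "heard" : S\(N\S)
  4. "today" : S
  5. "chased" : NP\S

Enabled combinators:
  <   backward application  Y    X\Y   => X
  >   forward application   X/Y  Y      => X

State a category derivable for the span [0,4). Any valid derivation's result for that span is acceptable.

S/NP

[0,6] S   >
  [0,4] S/NP   >
    [0,1] "slowly" : (S/NP)/S
    [1,4] S   <
      [1,3] N\S   >
        [1,2] "quickly" : (N\S)/NP
        [2,3] "the" : NP
      [3,4] "heard" : S\(N\S)
  [4,6] NP   <
    [4,5] "today" : S
    [5,6] "chased" : NP\S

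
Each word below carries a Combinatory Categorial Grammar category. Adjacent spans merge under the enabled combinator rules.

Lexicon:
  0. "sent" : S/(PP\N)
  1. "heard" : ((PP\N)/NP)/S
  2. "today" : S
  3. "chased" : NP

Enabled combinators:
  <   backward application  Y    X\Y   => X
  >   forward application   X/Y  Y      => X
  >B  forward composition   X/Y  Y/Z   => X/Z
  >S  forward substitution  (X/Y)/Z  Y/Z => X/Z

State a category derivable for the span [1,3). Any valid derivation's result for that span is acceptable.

[0,4] S   >
  [0,3] S/NP   >B
    [0,1] "sent" : S/(PP\N)
    [1,3] (PP\N)/NP   >
      [1,2] "heard" : ((PP\N)/NP)/S
      [2,3] "today" : S
  [3,4] "chased" : NP

(PP\N)/NP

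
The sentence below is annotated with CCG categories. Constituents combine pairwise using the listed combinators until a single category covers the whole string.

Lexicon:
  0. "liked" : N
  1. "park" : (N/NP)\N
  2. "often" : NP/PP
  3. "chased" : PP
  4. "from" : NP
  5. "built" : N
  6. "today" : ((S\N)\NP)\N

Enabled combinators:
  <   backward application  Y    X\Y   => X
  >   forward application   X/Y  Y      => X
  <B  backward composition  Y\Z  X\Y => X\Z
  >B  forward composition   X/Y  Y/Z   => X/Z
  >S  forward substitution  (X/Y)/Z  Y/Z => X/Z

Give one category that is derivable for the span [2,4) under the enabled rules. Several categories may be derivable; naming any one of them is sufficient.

[0,7] S   <
  [0,4] N   >
    [0,2] N/NP   <
      [0,1] "liked" : N
      [1,2] "park" : (N/NP)\N
    [2,4] NP   >
      [2,3] "often" : NP/PP
      [3,4] "chased" : PP
  [4,7] S\N   <
    [4,5] "from" : NP
    [5,7] (S\N)\NP   <
      [5,6] "built" : N
      [6,7] "today" : ((S\N)\NP)\N

NP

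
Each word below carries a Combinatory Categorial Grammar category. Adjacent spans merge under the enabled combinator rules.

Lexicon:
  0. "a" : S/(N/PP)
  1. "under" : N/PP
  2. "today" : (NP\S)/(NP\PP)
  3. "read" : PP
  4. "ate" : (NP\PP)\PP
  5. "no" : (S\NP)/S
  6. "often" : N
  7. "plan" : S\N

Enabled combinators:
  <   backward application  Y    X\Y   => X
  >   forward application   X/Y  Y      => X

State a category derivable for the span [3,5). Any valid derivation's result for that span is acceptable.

[0,8] S   <
  [0,5] NP   <
    [0,2] S   >
      [0,1] "a" : S/(N/PP)
      [1,2] "under" : N/PP
    [2,5] NP\S   >
      [2,3] "today" : (NP\S)/(NP\PP)
      [3,5] NP\PP   <
        [3,4] "read" : PP
        [4,5] "ate" : (NP\PP)\PP
  [5,8] S\NP   >
    [5,6] "no" : (S\NP)/S
    [6,8] S   <
      [6,7] "often" : N
      [7,8] "plan" : S\N

NP\PP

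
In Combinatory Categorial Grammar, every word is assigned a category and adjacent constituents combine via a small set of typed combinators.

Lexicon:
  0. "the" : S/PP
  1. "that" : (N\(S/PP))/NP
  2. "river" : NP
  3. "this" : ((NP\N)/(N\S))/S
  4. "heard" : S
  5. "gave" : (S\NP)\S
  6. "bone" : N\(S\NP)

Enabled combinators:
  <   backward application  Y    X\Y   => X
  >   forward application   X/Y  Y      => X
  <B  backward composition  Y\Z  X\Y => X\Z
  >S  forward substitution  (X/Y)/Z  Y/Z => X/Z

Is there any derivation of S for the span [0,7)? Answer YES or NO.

S/PP (N\(S/PP))/NP NP ((NP\N)/(N\S))/S S (S\NP)\S N\(S\NP)
CKY chart[0,7] = {NP}; S ∉ chart

NO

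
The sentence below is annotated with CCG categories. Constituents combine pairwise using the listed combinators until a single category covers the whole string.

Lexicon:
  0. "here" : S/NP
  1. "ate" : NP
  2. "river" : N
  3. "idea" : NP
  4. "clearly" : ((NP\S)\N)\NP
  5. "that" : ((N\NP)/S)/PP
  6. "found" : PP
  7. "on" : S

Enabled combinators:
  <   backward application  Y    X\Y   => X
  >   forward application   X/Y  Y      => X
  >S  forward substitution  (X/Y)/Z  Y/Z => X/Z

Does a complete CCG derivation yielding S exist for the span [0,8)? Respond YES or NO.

S/NP NP N NP ((NP\S)\N)\NP ((N\NP)/S)/PP PP S
CKY chart[0,8] = {N}; S ∉ chart

NO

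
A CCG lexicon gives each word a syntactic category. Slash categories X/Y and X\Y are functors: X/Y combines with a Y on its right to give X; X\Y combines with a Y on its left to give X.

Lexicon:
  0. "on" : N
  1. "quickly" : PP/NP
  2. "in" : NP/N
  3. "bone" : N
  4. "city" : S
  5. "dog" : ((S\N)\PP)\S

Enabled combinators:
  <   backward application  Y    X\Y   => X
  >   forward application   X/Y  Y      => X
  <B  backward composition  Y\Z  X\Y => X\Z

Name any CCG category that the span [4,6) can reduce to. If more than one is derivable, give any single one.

(S\N)\PP

[0,6] S   <
  [0,1] "on" : N
  [1,6] S\N   <
    [1,4] PP   >
      [1,2] "quickly" : PP/NP
      [2,4] NP   >
        [2,3] "in" : NP/N
        [3,4] "bone" : N
    [4,6] (S\N)\PP   <
      [4,5] "city" : S
      [5,6] "dog" : ((S\N)\PP)\S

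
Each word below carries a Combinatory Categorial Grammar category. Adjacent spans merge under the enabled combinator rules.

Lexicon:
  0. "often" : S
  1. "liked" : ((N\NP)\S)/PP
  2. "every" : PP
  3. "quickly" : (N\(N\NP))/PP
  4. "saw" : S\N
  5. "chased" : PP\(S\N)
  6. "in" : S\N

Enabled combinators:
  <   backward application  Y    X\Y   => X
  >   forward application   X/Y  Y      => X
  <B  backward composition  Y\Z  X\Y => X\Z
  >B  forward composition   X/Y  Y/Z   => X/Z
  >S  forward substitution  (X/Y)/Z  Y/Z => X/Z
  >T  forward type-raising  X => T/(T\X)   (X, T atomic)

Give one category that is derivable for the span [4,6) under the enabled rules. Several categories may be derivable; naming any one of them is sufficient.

[0,7] S   <
  [0,6] N   <
    [0,3] N\NP   <
      [0,1] "often" : S
      [1,3] (N\NP)\S   >
        [1,2] "liked" : ((N\NP)\S)/PP
        [2,3] "every" : PP
    [3,6] N\(N\NP)   >
      [3,4] "quickly" : (N\(N\NP))/PP
      [4,6] PP   <
        [4,5] "saw" : S\N
        [5,6] "chased" : PP\(S\N)
  [6,7] "in" : S\N

PP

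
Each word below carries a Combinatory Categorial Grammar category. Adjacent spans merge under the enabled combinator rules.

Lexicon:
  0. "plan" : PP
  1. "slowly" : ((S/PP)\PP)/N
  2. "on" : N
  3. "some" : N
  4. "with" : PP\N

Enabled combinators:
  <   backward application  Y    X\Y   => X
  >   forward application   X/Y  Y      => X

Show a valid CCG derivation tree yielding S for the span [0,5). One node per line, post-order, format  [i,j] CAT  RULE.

[0,1] PP  lex  "plan"
[1,2] ((S/PP)\PP)/N  lex  "slowly"
[2,3] N  lex  "on"
[1,3] (S/PP)\PP  >  k=2
[0,3] S/PP  <  k=1
[3,4] N  lex  "some"
[4,5] PP\N  lex  "with"
[3,5] PP  <  k=4
[0,5] S  >  k=3

[0,5] S   >
  [0,3] S/PP   <
    [0,1] "plan" : PP
    [1,3] (S/PP)\PP   >
      [1,2] "slowly" : ((S/PP)\PP)/N
      [2,3] "on" : N
  [3,5] PP   <
    [3,4] "some" : N
    [4,5] "with" : PP\N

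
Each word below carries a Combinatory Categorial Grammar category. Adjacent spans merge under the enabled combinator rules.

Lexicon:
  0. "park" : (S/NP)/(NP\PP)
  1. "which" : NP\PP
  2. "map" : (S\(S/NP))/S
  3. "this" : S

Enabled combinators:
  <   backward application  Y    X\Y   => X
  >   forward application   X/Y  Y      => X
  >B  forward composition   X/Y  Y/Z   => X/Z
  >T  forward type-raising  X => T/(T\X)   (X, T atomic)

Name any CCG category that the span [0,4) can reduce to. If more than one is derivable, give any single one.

S

[0,4] S   <
  [0,2] S/NP   >
    [0,1] "park" : (S/NP)/(NP\PP)
    [1,2] "which" : NP\PP
  [2,4] S\(S/NP)   >
    [2,3] "map" : (S\(S/NP))/S
    [3,4] "this" : S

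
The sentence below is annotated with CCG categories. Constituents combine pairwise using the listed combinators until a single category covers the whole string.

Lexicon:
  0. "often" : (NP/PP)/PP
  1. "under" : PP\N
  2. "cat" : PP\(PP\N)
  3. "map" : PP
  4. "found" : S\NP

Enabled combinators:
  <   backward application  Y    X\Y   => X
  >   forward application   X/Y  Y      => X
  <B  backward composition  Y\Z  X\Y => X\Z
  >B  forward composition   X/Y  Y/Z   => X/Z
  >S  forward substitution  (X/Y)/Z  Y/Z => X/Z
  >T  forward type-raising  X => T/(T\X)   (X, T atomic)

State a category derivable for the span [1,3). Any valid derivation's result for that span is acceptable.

[0,5] S   <
  [0,4] NP   >
    [0,3] NP/PP   >
      [0,1] "often" : (NP/PP)/PP
      [1,3] PP   <
        [1,2] "under" : PP\N
        [2,3] "cat" : PP\(PP\N)
    [3,4] "map" : PP
  [4,5] "found" : S\NP

PP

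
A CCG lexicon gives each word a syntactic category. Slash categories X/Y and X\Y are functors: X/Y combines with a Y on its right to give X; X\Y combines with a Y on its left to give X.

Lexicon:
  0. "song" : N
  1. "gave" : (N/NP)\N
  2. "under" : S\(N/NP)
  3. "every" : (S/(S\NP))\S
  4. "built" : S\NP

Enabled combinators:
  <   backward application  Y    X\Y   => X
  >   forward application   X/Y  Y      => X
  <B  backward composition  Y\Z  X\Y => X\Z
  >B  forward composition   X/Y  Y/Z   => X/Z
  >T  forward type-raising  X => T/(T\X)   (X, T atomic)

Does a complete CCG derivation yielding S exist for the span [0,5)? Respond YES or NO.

[0,5] S   >
  [0,4] S/(S\NP)   <
    [0,3] S   <
      [0,1] "song" : N
      [1,3] S\N   <B
        [1,2] "gave" : (N/NP)\N
        [2,3] "under" : S\(N/NP)
    [3,4] "every" : (S/(S\NP))\S
  [4,5] "built" : S\NP

YES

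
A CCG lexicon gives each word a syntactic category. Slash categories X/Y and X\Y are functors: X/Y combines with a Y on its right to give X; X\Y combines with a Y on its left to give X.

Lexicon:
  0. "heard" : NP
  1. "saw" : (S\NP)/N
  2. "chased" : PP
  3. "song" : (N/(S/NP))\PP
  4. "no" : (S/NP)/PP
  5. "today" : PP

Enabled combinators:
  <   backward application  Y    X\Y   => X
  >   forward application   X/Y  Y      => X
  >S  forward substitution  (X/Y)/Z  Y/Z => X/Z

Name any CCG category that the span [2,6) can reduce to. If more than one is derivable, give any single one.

N

[0,6] S   <
  [0,1] "heard" : NP
  [1,6] S\NP   >
    [1,2] "saw" : (S\NP)/N
    [2,6] N   >
      [2,4] N/(S/NP)   <
        [2,3] "chased" : PP
        [3,4] "song" : (N/(S/NP))\PP
      [4,6] S/NP   >
        [4,5] "no" : (S/NP)/PP
        [5,6] "today" : PP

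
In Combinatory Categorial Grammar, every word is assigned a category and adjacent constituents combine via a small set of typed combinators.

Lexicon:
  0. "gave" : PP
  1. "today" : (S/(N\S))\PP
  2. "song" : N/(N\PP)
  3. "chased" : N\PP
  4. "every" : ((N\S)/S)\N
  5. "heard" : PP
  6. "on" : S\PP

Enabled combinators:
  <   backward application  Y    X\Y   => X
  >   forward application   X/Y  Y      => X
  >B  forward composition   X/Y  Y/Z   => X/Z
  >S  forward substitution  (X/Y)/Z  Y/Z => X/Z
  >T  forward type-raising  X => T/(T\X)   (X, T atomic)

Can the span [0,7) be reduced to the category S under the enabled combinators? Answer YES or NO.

[0,7] S   >
  [0,2] S/(N\S)   <
    [0,1] "gave" : PP
    [1,2] "today" : (S/(N\S))\PP
  [2,7] N\S   >
    [2,5] (N\S)/S   <
      [2,4] N   >
        [2,3] "song" : N/(N\PP)
        [3,4] "chased" : N\PP
      [4,5] "every" : ((N\S)/S)\N
    [5,7] S   >
      [5,6] S/(S\PP)   >T
        [5,6] "heard" : PP
      [6,7] "on" : S\PP

YES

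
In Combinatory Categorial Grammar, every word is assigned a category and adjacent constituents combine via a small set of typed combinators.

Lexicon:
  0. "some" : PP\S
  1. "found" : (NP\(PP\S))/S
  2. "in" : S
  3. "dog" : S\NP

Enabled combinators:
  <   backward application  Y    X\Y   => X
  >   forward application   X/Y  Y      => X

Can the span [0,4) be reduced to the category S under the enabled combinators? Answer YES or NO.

YES

[0,4] S   <
  [0,3] NP   <
    [0,1] "some" : PP\S
    [1,3] NP\(PP\S)   >
      [1,2] "found" : (NP\(PP\S))/S
      [2,3] "in" : S
  [3,4] "dog" : S\NP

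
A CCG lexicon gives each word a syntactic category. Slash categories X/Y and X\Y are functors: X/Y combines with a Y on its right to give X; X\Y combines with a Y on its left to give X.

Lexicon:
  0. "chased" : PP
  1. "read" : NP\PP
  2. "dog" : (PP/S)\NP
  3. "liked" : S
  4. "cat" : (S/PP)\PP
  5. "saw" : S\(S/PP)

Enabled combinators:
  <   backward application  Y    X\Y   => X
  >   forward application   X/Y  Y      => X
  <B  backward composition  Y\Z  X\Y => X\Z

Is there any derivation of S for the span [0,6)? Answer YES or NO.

[0,6] S   <
  [0,4] PP   >
    [0,3] PP/S   <
      [0,2] NP   <
        [0,1] "chased" : PP
        [1,2] "read" : NP\PP
      [2,3] "dog" : (PP/S)\NP
    [3,4] "liked" : S
  [4,6] S\PP   <B
    [4,5] "cat" : (S/PP)\PP
    [5,6] "saw" : S\(S/PP)

YES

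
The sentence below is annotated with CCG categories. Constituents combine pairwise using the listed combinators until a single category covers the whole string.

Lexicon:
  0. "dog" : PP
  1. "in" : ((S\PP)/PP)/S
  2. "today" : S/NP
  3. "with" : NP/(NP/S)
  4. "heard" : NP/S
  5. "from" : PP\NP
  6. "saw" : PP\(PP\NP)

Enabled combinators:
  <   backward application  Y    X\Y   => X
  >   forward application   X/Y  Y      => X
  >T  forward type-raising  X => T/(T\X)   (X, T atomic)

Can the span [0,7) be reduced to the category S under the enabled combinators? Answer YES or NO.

[0,7] S   <
  [0,1] "dog" : PP
  [1,7] S\PP   >
    [1,5] (S\PP)/PP   >
      [1,2] "in" : ((S\PP)/PP)/S
      [2,5] S   >
        [2,3] "today" : S/NP
        [3,5] NP   >
          [3,4] "with" : NP/(NP/S)
          [4,5] "heard" : NP/S
    [5,7] PP   <
      [5,6] "from" : PP\NP
      [6,7] "saw" : PP\(PP\NP)

YES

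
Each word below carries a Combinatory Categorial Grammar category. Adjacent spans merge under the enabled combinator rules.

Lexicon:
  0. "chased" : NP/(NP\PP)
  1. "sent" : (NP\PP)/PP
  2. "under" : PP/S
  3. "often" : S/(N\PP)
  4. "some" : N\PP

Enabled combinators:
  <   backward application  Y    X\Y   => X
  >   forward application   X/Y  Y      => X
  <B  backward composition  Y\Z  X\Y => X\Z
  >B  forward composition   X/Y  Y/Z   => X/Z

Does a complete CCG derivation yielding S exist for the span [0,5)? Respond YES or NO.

NP/(NP\PP) (NP\PP)/PP PP/S S/(N\PP) N\PP
CKY chart[0,5] = {NP}; S ∉ chart

NO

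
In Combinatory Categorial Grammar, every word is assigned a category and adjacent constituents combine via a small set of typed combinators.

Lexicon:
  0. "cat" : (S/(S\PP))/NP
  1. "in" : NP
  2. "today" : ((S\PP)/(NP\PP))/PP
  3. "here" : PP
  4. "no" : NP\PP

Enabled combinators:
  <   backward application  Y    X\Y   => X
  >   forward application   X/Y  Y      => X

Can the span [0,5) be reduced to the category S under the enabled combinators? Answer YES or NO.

YES

[0,5] S   >
  [0,2] S/(S\PP)   >
    [0,1] "cat" : (S/(S\PP))/NP
    [1,2] "in" : NP
  [2,5] S\PP   >
    [2,4] (S\PP)/(NP\PP)   >
      [2,3] "today" : ((S\PP)/(NP\PP))/PP
      [3,4] "here" : PP
    [4,5] "no" : NP\PP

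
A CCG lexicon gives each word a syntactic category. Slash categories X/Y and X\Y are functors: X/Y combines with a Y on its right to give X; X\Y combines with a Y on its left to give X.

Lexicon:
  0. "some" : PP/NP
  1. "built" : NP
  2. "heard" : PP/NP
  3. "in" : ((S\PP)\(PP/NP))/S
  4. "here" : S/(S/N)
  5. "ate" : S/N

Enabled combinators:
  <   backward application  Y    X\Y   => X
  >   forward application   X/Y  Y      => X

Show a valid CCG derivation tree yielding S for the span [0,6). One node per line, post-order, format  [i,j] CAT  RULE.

[0,1] PP/NP  lex  "some"
[1,2] NP  lex  "built"
[0,2] PP  >  k=1
[2,3] PP/NP  lex  "heard"
[3,4] ((S\PP)\(PP/NP))/S  lex  "in"
[4,5] S/(S/N)  lex  "here"
[5,6] S/N  lex  "ate"
[4,6] S  >  k=5
[3,6] (S\PP)\(PP/NP)  >  k=4
[2,6] S\PP  <  k=3
[0,6] S  <  k=2

[0,6] S   <
  [0,2] PP   >
    [0,1] "some" : PP/NP
    [1,2] "built" : NP
  [2,6] S\PP   <
    [2,3] "heard" : PP/NP
    [3,6] (S\PP)\(PP/NP)   >
      [3,4] "in" : ((S\PP)\(PP/NP))/S
      [4,6] S   >
        [4,5] "here" : S/(S/N)
        [5,6] "ate" : S/N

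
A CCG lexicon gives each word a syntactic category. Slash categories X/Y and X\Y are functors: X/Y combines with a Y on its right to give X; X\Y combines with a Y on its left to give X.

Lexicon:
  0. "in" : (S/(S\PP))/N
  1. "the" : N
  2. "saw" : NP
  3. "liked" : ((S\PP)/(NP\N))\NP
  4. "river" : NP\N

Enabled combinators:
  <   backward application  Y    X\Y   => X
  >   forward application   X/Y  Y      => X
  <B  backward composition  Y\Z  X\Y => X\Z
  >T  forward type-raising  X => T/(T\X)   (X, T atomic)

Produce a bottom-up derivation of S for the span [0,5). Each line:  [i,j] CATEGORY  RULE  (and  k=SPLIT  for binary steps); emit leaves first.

[0,5] S   >
  [0,2] S/(S\PP)   >
    [0,1] "in" : (S/(S\PP))/N
    [1,2] "the" : N
  [2,5] S\PP   >
    [2,4] (S\PP)/(NP\N)   <
      [2,3] "saw" : NP
      [3,4] "liked" : ((S\PP)/(NP\N))\NP
    [4,5] "river" : NP\N

[0,1] (S/(S\PP))/N  lex  "in"
[1,2] N  lex  "the"
[0,2] S/(S\PP)  >  k=1
[2,3] NP  lex  "saw"
[3,4] ((S\PP)/(NP\N))\NP  lex  "liked"
[2,4] (S\PP)/(NP\N)  <  k=3
[4,5] NP\N  lex  "river"
[2,5] S\PP  >  k=4
[0,5] S  >  k=2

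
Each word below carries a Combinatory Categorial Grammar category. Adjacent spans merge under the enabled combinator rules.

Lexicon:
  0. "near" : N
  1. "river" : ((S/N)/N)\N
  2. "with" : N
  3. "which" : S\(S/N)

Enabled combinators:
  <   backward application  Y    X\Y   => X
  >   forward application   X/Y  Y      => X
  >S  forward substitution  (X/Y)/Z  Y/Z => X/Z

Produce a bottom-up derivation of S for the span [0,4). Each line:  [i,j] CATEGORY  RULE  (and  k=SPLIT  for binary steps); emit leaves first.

[0,1] N  lex  "near"
[1,2] ((S/N)/N)\N  lex  "river"
[0,2] (S/N)/N  <  k=1
[2,3] N  lex  "with"
[0,3] S/N  >  k=2
[3,4] S\(S/N)  lex  "which"
[0,4] S  <  k=3

[0,4] S   <
  [0,3] S/N   >
    [0,2] (S/N)/N   <
      [0,1] "near" : N
      [1,2] "river" : ((S/N)/N)\N
    [2,3] "with" : N
  [3,4] "which" : S\(S/N)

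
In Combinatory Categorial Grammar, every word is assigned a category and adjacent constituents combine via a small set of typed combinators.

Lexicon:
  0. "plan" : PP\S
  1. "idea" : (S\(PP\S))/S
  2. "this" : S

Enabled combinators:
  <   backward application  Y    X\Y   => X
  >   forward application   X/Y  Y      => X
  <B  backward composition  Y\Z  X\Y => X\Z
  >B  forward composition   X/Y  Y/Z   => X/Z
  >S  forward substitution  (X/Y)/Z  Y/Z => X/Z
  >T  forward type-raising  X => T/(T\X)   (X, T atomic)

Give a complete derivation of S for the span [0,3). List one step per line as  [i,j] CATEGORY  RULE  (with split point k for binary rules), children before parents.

[0,1] PP\S  lex  "plan"
[1,2] (S\(PP\S))/S  lex  "idea"
[2,3] S  lex  "this"
[1,3] S\(PP\S)  >  k=2
[0,3] S  <  k=1

[0,3] S   <
  [0,1] "plan" : PP\S
  [1,3] S\(PP\S)   >
    [1,2] "idea" : (S\(PP\S))/S
    [2,3] "this" : S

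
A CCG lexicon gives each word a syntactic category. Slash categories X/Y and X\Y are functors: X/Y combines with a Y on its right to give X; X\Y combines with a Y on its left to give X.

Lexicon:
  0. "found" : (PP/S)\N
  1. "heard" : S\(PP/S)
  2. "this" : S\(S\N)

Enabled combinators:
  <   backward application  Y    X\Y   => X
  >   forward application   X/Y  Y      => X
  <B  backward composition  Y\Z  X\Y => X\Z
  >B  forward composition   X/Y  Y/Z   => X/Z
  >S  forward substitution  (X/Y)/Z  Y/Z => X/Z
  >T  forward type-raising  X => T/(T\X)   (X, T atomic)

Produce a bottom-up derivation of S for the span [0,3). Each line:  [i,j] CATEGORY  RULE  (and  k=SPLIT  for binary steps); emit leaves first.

[0,3] S   <
  [0,2] S\N   <B
    [0,1] "found" : (PP/S)\N
    [1,2] "heard" : S\(PP/S)
  [2,3] "this" : S\(S\N)

[0,1] (PP/S)\N  lex  "found"
[1,2] S\(PP/S)  lex  "heard"
[0,2] S\N  <B  k=1
[2,3] S\(S\N)  lex  "this"
[0,3] S  <  k=2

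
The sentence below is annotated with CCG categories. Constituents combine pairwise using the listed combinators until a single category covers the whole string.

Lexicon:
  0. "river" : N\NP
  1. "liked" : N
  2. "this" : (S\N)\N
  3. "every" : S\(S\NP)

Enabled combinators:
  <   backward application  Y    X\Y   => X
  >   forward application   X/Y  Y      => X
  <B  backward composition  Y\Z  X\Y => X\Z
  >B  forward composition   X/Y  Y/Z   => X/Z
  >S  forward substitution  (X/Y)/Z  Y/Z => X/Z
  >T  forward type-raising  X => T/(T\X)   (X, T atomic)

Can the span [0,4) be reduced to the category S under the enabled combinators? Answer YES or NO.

[0,4] S   <
  [0,3] S\NP   <B
    [0,1] "river" : N\NP
    [1,3] S\N   <
      [1,2] "liked" : N
      [2,3] "this" : (S\N)\N
  [3,4] "every" : S\(S\NP)

YES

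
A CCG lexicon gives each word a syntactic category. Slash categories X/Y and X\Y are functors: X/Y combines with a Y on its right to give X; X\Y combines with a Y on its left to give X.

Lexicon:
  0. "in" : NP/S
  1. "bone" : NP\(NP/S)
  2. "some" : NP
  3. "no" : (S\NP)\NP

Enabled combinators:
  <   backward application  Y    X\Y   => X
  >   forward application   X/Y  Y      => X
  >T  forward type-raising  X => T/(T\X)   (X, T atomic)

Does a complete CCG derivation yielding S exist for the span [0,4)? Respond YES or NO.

YES

[0,4] S   <
  [0,2] NP   <
    [0,1] "in" : NP/S
    [1,2] "bone" : NP\(NP/S)
  [2,4] S\NP   <
    [2,3] "some" : NP
    [3,4] "no" : (S\NP)\NP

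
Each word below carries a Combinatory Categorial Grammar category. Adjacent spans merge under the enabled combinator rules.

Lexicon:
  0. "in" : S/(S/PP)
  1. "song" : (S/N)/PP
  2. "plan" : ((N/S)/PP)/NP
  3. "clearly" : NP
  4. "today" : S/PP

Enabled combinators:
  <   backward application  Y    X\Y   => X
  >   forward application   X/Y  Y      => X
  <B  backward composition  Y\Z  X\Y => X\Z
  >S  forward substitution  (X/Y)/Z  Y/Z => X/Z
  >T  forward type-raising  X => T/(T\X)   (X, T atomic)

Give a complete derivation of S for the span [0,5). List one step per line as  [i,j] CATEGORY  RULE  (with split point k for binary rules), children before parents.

[0,5] S   >
  [0,1] "in" : S/(S/PP)
  [1,5] S/PP   >S
    [1,2] "song" : (S/N)/PP
    [2,5] N/PP   >S
      [2,4] (N/S)/PP   >
        [2,3] "plan" : ((N/S)/PP)/NP
        [3,4] "clearly" : NP
      [4,5] "today" : S/PP

[0,1] S/(S/PP)  lex  "in"
[1,2] (S/N)/PP  lex  "song"
[2,3] ((N/S)/PP)/NP  lex  "plan"
[3,4] NP  lex  "clearly"
[2,4] (N/S)/PP  >  k=3
[4,5] S/PP  lex  "today"
[2,5] N/PP  >S  k=4
[1,5] S/PP  >S  k=2
[0,5] S  >  k=1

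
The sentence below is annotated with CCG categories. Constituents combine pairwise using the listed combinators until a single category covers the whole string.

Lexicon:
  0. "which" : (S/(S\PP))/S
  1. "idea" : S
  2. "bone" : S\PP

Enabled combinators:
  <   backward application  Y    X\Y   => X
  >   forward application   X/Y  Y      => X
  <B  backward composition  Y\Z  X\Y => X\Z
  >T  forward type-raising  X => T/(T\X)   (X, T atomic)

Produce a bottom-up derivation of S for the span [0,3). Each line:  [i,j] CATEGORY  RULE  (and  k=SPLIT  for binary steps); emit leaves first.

[0,3] S   >
  [0,2] S/(S\PP)   >
    [0,1] "which" : (S/(S\PP))/S
    [1,2] "idea" : S
  [2,3] "bone" : S\PP

[0,1] (S/(S\PP))/S  lex  "which"
[1,2] S  lex  "idea"
[0,2] S/(S\PP)  >  k=1
[2,3] S\PP  lex  "bone"
[0,3] S  >  k=2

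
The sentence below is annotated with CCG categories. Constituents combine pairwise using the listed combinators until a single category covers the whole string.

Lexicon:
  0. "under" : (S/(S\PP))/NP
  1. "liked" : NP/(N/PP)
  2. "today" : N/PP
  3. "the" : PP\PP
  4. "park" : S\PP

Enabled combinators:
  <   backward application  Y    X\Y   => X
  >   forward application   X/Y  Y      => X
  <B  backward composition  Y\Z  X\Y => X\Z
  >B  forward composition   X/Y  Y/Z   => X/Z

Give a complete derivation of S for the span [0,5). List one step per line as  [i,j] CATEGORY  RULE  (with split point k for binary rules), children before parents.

[0,1] (S/(S\PP))/NP  lex  "under"
[1,2] NP/(N/PP)  lex  "liked"
[2,3] N/PP  lex  "today"
[1,3] NP  >  k=2
[0,3] S/(S\PP)  >  k=1
[3,4] PP\PP  lex  "the"
[4,5] S\PP  lex  "park"
[3,5] S\PP  <B  k=4
[0,5] S  >  k=3

[0,5] S   >
  [0,3] S/(S\PP)   >
    [0,1] "under" : (S/(S\PP))/NP
    [1,3] NP   >
      [1,2] "liked" : NP/(N/PP)
      [2,3] "today" : N/PP
  [3,5] S\PP   <B
    [3,4] "the" : PP\PP
    [4,5] "park" : S\PP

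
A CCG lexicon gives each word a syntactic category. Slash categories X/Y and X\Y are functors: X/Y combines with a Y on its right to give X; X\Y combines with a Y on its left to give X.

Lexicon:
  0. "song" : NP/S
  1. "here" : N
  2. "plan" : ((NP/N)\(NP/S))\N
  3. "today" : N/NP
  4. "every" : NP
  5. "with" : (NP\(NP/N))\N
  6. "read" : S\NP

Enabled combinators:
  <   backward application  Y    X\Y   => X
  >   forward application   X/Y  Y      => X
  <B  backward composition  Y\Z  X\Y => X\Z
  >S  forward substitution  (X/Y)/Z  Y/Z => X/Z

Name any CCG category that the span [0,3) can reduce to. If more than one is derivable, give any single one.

[0,7] S   <
  [0,6] NP   <
    [0,3] NP/N   <
      [0,1] "song" : NP/S
      [1,3] (NP/N)\(NP/S)   <
        [1,2] "here" : N
        [2,3] "plan" : ((NP/N)\(NP/S))\N
    [3,6] NP\(NP/N)   <
      [3,5] N   >
        [3,4] "today" : N/NP
        [4,5] "every" : NP
      [5,6] "with" : (NP\(NP/N))\N
  [6,7] "read" : S\NP

NP/N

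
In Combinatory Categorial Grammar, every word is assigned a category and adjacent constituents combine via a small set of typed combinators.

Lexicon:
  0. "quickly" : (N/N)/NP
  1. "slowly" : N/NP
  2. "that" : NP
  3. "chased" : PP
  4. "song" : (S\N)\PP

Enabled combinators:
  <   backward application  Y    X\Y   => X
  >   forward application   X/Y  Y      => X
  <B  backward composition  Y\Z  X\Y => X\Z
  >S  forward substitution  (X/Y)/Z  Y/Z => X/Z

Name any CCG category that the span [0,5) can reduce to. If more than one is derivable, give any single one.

S

[0,5] S   <
  [0,3] N   >
    [0,2] N/NP   >S
      [0,1] "quickly" : (N/N)/NP
      [1,2] "slowly" : N/NP
    [2,3] "that" : NP
  [3,5] S\N   <
    [3,4] "chased" : PP
    [4,5] "song" : (S\N)\PP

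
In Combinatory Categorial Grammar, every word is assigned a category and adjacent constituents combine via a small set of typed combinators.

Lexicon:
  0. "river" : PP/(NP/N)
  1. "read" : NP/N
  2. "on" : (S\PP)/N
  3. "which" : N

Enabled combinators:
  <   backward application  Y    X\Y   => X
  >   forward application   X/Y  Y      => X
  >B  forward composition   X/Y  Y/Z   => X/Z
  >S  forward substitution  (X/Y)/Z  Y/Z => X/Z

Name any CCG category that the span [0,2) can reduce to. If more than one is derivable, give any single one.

PP

[0,4] S   <
  [0,2] PP   >
    [0,1] "river" : PP/(NP/N)
    [1,2] "read" : NP/N
  [2,4] S\PP   >
    [2,3] "on" : (S\PP)/N
    [3,4] "which" : N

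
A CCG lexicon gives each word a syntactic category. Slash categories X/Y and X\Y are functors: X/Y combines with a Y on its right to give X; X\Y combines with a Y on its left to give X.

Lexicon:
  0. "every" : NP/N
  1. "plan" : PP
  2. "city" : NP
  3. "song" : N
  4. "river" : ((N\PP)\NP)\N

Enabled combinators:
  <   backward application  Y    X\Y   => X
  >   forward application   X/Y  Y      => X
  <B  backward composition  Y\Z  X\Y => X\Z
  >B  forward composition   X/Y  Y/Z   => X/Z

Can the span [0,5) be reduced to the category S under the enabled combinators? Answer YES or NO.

NO

NP/N PP NP N ((N\PP)\NP)\N
CKY chart[0,5] = {NP}; S ∉ chart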